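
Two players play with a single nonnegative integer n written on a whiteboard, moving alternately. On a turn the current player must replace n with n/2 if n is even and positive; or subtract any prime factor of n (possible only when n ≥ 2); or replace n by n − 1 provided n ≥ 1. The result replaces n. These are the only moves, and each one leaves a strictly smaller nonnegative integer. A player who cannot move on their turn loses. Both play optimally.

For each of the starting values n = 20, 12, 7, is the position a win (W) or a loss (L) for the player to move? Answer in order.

20: L, 12: W, 7: W

Use the standard recursion: the mover loses at a terminal position; elsewhere, the mover wins exactly when some move hands the opponent an L position.
n=0: no move → L
n=1: reaches L-position 0 → W
n=2: reaches L-position 0 → W
n=3: reaches L-position 0 → W
n=4: only reaches 2(W), 3(W), all W → L
n=5: reaches L-position 0 → W
n=6: reaches L-position 4 → W
n=7: reaches L-position 0 → W
n=8: reaches L-position 4 → W
n=9: only reaches 6(W), 8(W), all W → L
n=10: reaches L-position 9 → W
n=11: reaches L-position 0 → W
n=12: reaches L-position 9 → W
n=13: reaches L-position 0 → W
n=14: only reaches 7(W), 12(W), 13(W), all W → L
n=15: reaches L-position 14 → W
n=16: reaches L-position 14 → W
n=17: reaches L-position 0 → W
n=18: reaches L-position 9 → W
n=19: reaches L-position 0 → W
n=20: only reaches 10(W), 15(W), 18(W), 19(W), all W → L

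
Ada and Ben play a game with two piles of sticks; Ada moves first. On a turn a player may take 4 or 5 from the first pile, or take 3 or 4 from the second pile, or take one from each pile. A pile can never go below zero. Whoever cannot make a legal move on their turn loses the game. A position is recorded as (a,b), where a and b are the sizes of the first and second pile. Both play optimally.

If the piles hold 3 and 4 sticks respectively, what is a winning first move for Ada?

Move to (3,0).

Build the W/L table. Terminal = L. A non-terminal position is W if it has a move to some L; otherwise it is L.
No move ever increases a pile, so every position that can arise here has a ≤ 3 and b ≤ 4; it is enough to label the cells with 0 ≤ a ≤ 3 and 0 ≤ b ≤ 4.
Every move lowers a or b (never raises either), so fill the grid row by row in increasing a, and left to right within a row: each cell's successors are then already labelled.
      b=0  b=1  b=2  b=3  b=4
a=0:    L    L    L    W    W
a=1:    L    W    W    W    W
a=2:    L    W    L    W    W
a=3:    L    W    L    W    W
Cells with no legal move (terminal, hence L): (0,0), (0,1), (0,2), (1,0), (2,0), (3,0).
The remaining L cells, each justified by listing all of its moves:
(2,2): only reaches (1,1)(W), which is W → L
(3,2): only reaches (2,1)(W), which is W → L
Every other cell has at least one move into one of the L cells above, so it is W.
From (3,4), the L positions reachable in one move are: (3,0).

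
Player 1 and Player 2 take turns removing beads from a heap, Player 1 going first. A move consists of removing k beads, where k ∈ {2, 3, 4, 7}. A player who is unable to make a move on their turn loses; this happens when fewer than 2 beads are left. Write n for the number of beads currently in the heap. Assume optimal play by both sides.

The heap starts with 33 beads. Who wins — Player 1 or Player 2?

Classify positions by backward induction: terminal positions (no move available) are L. From any other position, the mover wins iff some move reaches an L.
n=0: no move → L
n=1: no move → L
n=2: reaches L-position 0 → W
n=3: reaches L-position 1 → W
n=4: reaches L-position 1 → W
n=5: reaches L-position 1 → W
n=6: only reaches 4(W), 3(W), 2(W), all W → L
n=7: reaches L-position 0 → W
n=8: reaches L-position 6 → W
n=9: reaches L-position 6 → W
n=10: reaches L-position 6 → W
n=11: only reaches 9(W), 8(W), 7(W), 4(W), all W → L
n=12: only reaches 10(W), 9(W), 8(W), 5(W), all W → L
n=13: reaches L-position 11 → W
n=14: reaches L-position 12 → W
n=15: reaches L-position 12 → W
n=16: reaches L-position 12 → W
n=17: only reaches 15(W), 14(W), 13(W), 10(W), all W → L
n=18: reaches L-position 11 → W
n=19: reaches L-position 17 → W
n=20: reaches L-position 17 → W
n=21: reaches L-position 17 → W
n=22: only reaches 20(W), 19(W), 18(W), 15(W), all W → L
n=23: only reaches 21(W), 20(W), 19(W), 16(W), all W → L
n=24: reaches L-position 22 → W
n=25: reaches L-position 23 → W
n=26: reaches L-position 23 → W
n=27: reaches L-position 23 → W
n=28: only reaches 26(W), 25(W), 24(W), 21(W), all W → L
n=29: reaches L-position 22 → W
n=30: reaches L-position 28 → W
n=31: reaches L-position 28 → W
n=32: reaches L-position 28 → W
n=33: only reaches 31(W), 30(W), 29(W), 26(W), all W → L
The starting position 33 is L: whatever Player 1 does, the opponent receives a W position.

Player 2 wins.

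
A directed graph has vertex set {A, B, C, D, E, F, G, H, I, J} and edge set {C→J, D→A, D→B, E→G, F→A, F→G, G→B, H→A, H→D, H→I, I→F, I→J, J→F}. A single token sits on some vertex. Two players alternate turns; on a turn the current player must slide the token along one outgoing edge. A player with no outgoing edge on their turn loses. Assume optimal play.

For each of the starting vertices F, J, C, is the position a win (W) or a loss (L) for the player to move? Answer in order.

Classify positions by backward induction: terminal positions (no move available) are L. From any other position, the mover wins iff some move reaches an L.
Every edge goes from a vertex to one that appears earlier in the order A, B, G, D, E, F, J, I, H, C, so processing vertices in that order labels each vertex after all of its successors.
A: no outgoing edge → L
B: no outgoing edge → L
G: reaches L-position B → W
D: reaches L-position B → W
E: only reaches G(W), which is W → L
F: reaches L-position A → W
J: only reaches F(W), which is W → L
I: reaches L-position J → W
H: reaches L-position A → W
C: reaches L-position J → W

F: W, J: L, C: W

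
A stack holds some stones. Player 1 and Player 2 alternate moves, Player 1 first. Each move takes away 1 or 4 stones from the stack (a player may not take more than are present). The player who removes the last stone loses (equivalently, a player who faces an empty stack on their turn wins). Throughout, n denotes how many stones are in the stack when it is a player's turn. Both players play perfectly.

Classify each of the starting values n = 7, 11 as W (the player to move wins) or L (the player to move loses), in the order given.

7: W, 11: L

Compute win/loss labels from the base case upward. A position with no move is W. Any other position is W if it can reach an L in one move, else L.
n=0: no move; the opponent has just taken the last stone and therefore loses → W
n=1: →0(W) only, which is W, so L
n=2: →1(L), so W
n=3: →2(W) only, which is W, so L
n=4: →3(L), so W
n=5: →1(L), so W
n=6: →5(W), 2(W) — all W, so L
n=7: →6(L), so W
n=8: →7(W), 4(W) — all W, so L
n=9: →8(L), so W
n=10: →6(L), so W
n=11: →10(W), 7(W) — all W, so L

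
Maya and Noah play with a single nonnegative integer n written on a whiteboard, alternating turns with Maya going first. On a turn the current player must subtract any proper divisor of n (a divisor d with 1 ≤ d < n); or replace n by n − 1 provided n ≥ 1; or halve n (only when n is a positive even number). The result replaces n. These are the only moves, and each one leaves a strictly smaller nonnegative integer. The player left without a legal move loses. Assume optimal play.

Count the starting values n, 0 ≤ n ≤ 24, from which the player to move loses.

12

Positions with no move are L. A position that does have a move is losing for the player to move precisely when every available move leads to a winning position for the opponent. Fill in the labels:
n=0: no move → L
n=1: W (go to 0, an L position)
n=2: L (sole option 1(W) is W)
n=3: W (go to 2, an L position)
n=4: W (go to 2, an L position)
n=5: L (sole option 4(W) is W)
n=6: W (go to 5, an L position)
n=7: L (sole option 6(W) is W)
n=8: W (go to 7, an L position)
n=9: L (options 6(W), 8(W) are all W)
n=10: W (go to 5, an L position)
n=11: L (sole option 10(W) is W)
n=12: W (go to 9, an L position)
n=13: L (sole option 12(W) is W)
n=14: W (go to 7, an L position)
n=15: L (options 10(W), 12(W), 14(W) are all W)
n=16: W (go to 15, an L position)
n=17: L (sole option 16(W) is W)
n=18: W (go to 9, an L position)
n=19: L (sole option 18(W) is W)
n=20: W (go to 15, an L position)
n=21: L (options 14(W), 18(W), 20(W) are all W)
n=22: W (go to 11, an L position)
n=23: L (sole option 22(W) is W)
n=24: W (go to 21, an L position)
L entries with 0 ≤ n ≤ 24: n = 0, 2, 5, 7, 9, 11, 13, 15, 17, 19, 21, 23; that makes 12.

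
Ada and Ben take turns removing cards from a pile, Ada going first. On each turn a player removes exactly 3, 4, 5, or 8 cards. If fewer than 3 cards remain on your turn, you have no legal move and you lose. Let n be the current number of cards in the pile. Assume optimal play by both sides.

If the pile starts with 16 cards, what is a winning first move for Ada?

Remove 3, leaving 13.

Label each position W (a win for the player to move) or L (a loss). A position with no legal move is L; any other position is W exactly when some move reaches an L, and L when every move reaches a W.
n=0: no move → L
n=1: no move → L
n=2: no move → L
n=3: W (go to 0, an L position)
n=4: W (go to 1, an L position)
n=5: W (go to 2, an L position)
n=6: W (go to 2, an L position)
n=7: W (go to 2, an L position)
n=8: W (go to 0, an L position)
n=9: W (go to 1, an L position)
n=10: W (go to 2, an L position)
n=11: L (options 8(W), 7(W), 6(W), 3(W) are all W)
n=12: L (options 9(W), 8(W), 7(W), 4(W) are all W)
n=13: L (options 10(W), 9(W), 8(W), 5(W) are all W)
n=14: W (go to 11, an L position)
n=15: W (go to 12, an L position)
n=16: W (go to 13, an L position)
From 16, the L positions reachable in one move are: 13, 12, 11. Any move reaching one of these is winning.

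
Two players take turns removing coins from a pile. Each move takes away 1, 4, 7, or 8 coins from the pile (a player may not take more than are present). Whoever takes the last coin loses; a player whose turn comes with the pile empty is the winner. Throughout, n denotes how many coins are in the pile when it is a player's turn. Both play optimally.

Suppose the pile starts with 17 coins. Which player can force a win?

The second player wins.

Compute win/loss labels from the base case upward. A position with no move is W. Any other position is W if it can reach an L in one move, else L.
n=0: no move; the opponent has just taken the last coin and therefore loses → W
n=1: L (sole option 0(W) is W)
n=2: W (go to 1, an L position)
n=3: L (sole option 2(W) is W)
n=4: W (go to 3, an L position)
n=5: W (go to 1, an L position)
n=6: L (options 5(W), 2(W) are all W)
n=7: W (go to 6, an L position)
n=8: W (go to 1, an L position)
n=9: W (go to 1, an L position)
n=10: W (go to 6, an L position)
n=11: W (go to 3, an L position)
n=12: L (options 11(W), 8(W), 5(W), 4(W) are all W)
n=13: W (go to 12, an L position)
n=14: W (go to 6, an L position)
n=15: L (options 14(W), 11(W), 8(W), 7(W) are all W)
n=16: W (go to 15, an L position)
n=17: L (options 16(W), 13(W), 10(W), 9(W) are all W)
The starting position 17 is L: whatever the player to move does, the opponent receives a W position.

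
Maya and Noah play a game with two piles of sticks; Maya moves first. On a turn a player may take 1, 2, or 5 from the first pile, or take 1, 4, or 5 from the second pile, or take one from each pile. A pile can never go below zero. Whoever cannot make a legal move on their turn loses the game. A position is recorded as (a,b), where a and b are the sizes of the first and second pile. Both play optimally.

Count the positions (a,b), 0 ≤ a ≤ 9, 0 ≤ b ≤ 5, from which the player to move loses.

17

Classify positions by backward induction: terminal positions (no move available) are L. From any other position, the mover wins iff some move reaches an L.
Every move lowers a or b (never raises either), so fill the grid row by row in increasing a, and left to right within a row: each cell's successors are then already labelled.
      b=0  b=1  b=2  b=3  b=4  b=5
a=0:    L    W    L    W    W    W
a=1:    W    W    W    W    L    W
a=2:    W    L    W    L    W    W
a=3:    L    W    W    W    W    W
a=4:    W    W    L    W    L    W
a=5:    W    L    W    W    W    W
a=6:    L    W    W    L    W    W
a=7:    W    W    L    W    W    L
a=8:    W    L    W    W    L    W
a=9:    L    W    W    L    W    W
Cells with no legal move (terminal, hence L): (0,0).
The remaining L cells, each justified by listing all of its moves:
(0,2): the only move is to (0,1)(W), a W ⇒ L
(1,4): moves to (0,4)(W), (1,3)(W), (1,0)(W), (0,3)(W); every one is W ⇒ L
(2,1): moves to (1,1)(W), (0,1)(W), (2,0)(W), (1,0)(W); every one is W ⇒ L
(2,3): moves to (1,3)(W), (0,3)(W), (2,2)(W), (1,2)(W); every one is W ⇒ L
(3,0): moves to (2,0)(W), (1,0)(W); every one is W ⇒ L
(4,2): moves to (3,2)(W), (2,2)(W), (4,1)(W), (3,1)(W); every one is W ⇒ L
(4,4): moves to (3,4)(W), (2,4)(W), (4,3)(W), (4,0)(W), (3,3)(W); every one is W ⇒ L
(5,1): moves to (4,1)(W), (3,1)(W), (0,1)(W), (5,0)(W), (4,0)(W); every one is W ⇒ L
(6,0): moves to (5,0)(W), (4,0)(W), (1,0)(W); every one is W ⇒ L
(6,3): moves to (5,3)(W), (4,3)(W), (1,3)(W), (6,2)(W), (5,2)(W); every one is W ⇒ L
(7,2): moves to (6,2)(W), (5,2)(W), (2,2)(W), (7,1)(W), (6,1)(W); every one is W ⇒ L
(7,5): moves to (6,5)(W), (5,5)(W), (2,5)(W), (7,4)(W), (7,1)(W), (7,0)(W), (6,4)(W); every one is W ⇒ L
(8,1): moves to (7,1)(W), (6,1)(W), (3,1)(W), (8,0)(W), (7,0)(W); every one is W ⇒ L
(8,4): moves to (7,4)(W), (6,4)(W), (3,4)(W), (8,3)(W), (8,0)(W), (7,3)(W); every one is W ⇒ L
(9,0): moves to (8,0)(W), (7,0)(W), (4,0)(W); every one is W ⇒ L
(9,3): moves to (8,3)(W), (7,3)(W), (4,3)(W), (9,2)(W), (8,2)(W); every one is W ⇒ L
Every other cell has at least one move into one of the L cells above, so it is W.
L cells per row: a=0: 2, a=1: 1, a=2: 2, a=3: 1, a=4: 2, a=5: 1, a=6: 2, a=7: 2, a=8: 2, a=9: 2; total 17.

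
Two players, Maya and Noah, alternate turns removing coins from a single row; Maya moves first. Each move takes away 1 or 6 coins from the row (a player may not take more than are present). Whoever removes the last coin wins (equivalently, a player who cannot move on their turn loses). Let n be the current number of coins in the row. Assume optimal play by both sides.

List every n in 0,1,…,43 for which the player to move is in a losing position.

0, 2, 4, 7, 9, 11, 14, 16, 18, 21, 23, 25, 28, 30, 32, 35, 37, 39, 42

Label each position W (a win for the player to move) or L (a loss). A position with no legal move is L; any other position is W exactly when some move reaches an L, and L when every move reaches a W.
n=0: no move → L
n=1: W (go to 0, an L position)
n=2: L (sole option 1(W) is W)
n=3: W (go to 2, an L position)
n=4: L (sole option 3(W) is W)
n=5: W (go to 4, an L position)
n=6: W (go to 0, an L position)
n=7: L (options 6(W), 1(W) are all W)
n=8: W (go to 7, an L position)
n=9: L (options 8(W), 3(W) are all W)
n=10: W (go to 9, an L position)
n=11: L (options 10(W), 5(W) are all W)
n=12: W (go to 11, an L position)
n=13: W (go to 7, an L position)
n=14: L (options 13(W), 8(W) are all W)
n=15: W (go to 14, an L position)
n=16: L (options 15(W), 10(W) are all W)
n=17: W (go to 16, an L position)
n=18: L (options 17(W), 12(W) are all W)
n=19: W (go to 18, an L position)
n=20: W (go to 14, an L position)
n=21: L (options 20(W), 15(W) are all W)
n=22: W (go to 21, an L position)
n=23: L (options 22(W), 17(W) are all W)
n=24: W (go to 23, an L position)
n=25: L (options 24(W), 19(W) are all W)
n=26: W (go to 25, an L position)
n=27: W (go to 21, an L position)
n=28: L (options 27(W), 22(W) are all W)
n=29: W (go to 28, an L position)
n=30: L (options 29(W), 24(W) are all W)
n=31: W (go to 30, an L position)
n=32: L (options 31(W), 26(W) are all W)
n=33: W (go to 32, an L position)
n=34: W (go to 28, an L position)
n=35: L (options 34(W), 29(W) are all W)
n=36: W (go to 35, an L position)
n=37: L (options 36(W), 31(W) are all W)
n=38: W (go to 37, an L position)
n=39: L (options 38(W), 33(W) are all W)
n=40: W (go to 39, an L position)
n=41: W (go to 35, an L position)
n=42: L (options 41(W), 36(W) are all W)
n=43: W (go to 42, an L position)
Reading off the rows marked L gives the requested list; there are 19 such values of n.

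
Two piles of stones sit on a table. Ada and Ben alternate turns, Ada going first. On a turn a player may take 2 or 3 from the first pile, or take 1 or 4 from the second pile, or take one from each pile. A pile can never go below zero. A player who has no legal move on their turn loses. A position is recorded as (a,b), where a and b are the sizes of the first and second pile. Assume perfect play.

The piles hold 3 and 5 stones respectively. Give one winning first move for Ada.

Move to (1,5).

Positions with no move are L. A position that does have a move is losing for the player to move precisely when every available move leads to a winning position for the opponent. Fill in the labels:
No move ever increases a pile, so every position that can arise here has a ≤ 3 and b ≤ 5; it is enough to label the cells with 0 ≤ a ≤ 3 and 0 ≤ b ≤ 5.
Every move lowers a or b (never raises either), so fill the grid row by row in increasing a, and left to right within a row: each cell's successors are then already labelled.
      b=0  b=1  b=2  b=3  b=4  b=5
a=0:    L    W    L    W    W    L
a=1:    L    W    L    W    W    L
a=2:    W    W    W    W    L    W
a=3:    W    L    W    L    W    W
Cells with no legal move (terminal, hence L): (0,0), (1,0).
The remaining L cells, each justified by listing all of its moves:
(0,2): L (sole option (0,1)(W) is W)
(0,5): L (options (0,4)(W), (0,1)(W) are all W)
(1,2): L (options (1,1)(W), (0,1)(W) are all W)
(1,5): L (options (1,4)(W), (1,1)(W), (0,4)(W) are all W)
(2,4): L (options (0,4)(W), (2,3)(W), (2,0)(W), (1,3)(W) are all W)
(3,1): L (options (1,1)(W), (0,1)(W), (3,0)(W), (2,0)(W) are all W)
(3,3): L (options (1,3)(W), (0,3)(W), (3,2)(W), (2,2)(W) are all W)
Every other cell has at least one move into one of the L cells above, so it is W.
From (3,5), the L positions reachable in one move are: (1,5), (0,5), (3,1), (2,4). Any move reaching one of these is winning.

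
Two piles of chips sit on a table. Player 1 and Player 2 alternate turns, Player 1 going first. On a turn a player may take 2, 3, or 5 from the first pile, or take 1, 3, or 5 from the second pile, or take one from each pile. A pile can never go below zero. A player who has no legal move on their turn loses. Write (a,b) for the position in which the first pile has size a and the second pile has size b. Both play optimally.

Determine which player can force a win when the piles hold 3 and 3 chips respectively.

Player 2 wins.

Use the standard recursion: the mover loses at a terminal position; elsewhere, the mover wins exactly when some move hands the opponent an L position.
No move ever increases a pile, so every position that can arise here has a ≤ 3 and b ≤ 3; it is enough to label the cells with 0 ≤ a ≤ 3 and 0 ≤ b ≤ 3.
Every move lowers a or b (never raises either), so fill the grid row by row in increasing a, and left to right within a row: each cell's successors are then already labelled.
      b=0  b=1  b=2  b=3
a=0:    L    W    L    W
a=1:    L    W    L    W
a=2:    W    W    W    W
a=3:    W    L    W    L
Cells with no legal move (terminal, hence L): (0,0), (1,0).
The remaining L cells, each justified by listing all of its moves:
(0,2): L (sole option (0,1)(W) is W)
(1,2): L (options (1,1)(W), (0,1)(W) are all W)
(3,1): L (options (1,1)(W), (0,1)(W), (3,0)(W), (2,0)(W) are all W)
(3,3): L (options (1,3)(W), (0,3)(W), (3,2)(W), (3,0)(W), (2,2)(W) are all W)
Every other cell has at least one move into one of the L cells above, so it is W.
The starting position (3,3) is L: whatever Player 1 does, the opponent receives a W position.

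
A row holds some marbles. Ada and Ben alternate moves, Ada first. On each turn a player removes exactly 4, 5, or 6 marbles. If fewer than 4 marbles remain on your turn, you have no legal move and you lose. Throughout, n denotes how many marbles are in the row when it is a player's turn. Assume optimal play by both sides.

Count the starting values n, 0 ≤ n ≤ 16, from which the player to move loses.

8

Classify positions by backward induction: terminal positions (no move available) are L. From any other position, the mover wins iff some move reaches an L.
n=0: no move → L
n=1: no move → L
n=2: no move → L
n=3: no move → L
n=4: reaches L-position 0 → W
n=5: reaches L-position 1 → W
n=6: reaches L-position 2 → W
n=7: reaches L-position 3 → W
n=8: reaches L-position 3 → W
n=9: reaches L-position 3 → W
n=10: only reaches 6(W), 5(W), 4(W), all W → L
n=11: only reaches 7(W), 6(W), 5(W), all W → L
n=12: only reaches 8(W), 7(W), 6(W), all W → L
n=13: only reaches 9(W), 8(W), 7(W), all W → L
n=14: reaches L-position 10 → W
n=15: reaches L-position 11 → W
n=16: reaches L-position 12 → W
L entries with 0 ≤ n ≤ 16: n = 0, 1, 2, 3, 10, 11, 12, 13; that makes 8.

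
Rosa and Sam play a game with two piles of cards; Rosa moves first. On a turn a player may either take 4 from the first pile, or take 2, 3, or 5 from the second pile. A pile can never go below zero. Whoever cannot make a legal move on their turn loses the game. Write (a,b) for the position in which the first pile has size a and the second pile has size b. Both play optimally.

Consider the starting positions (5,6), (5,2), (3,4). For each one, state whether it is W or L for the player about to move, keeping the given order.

(5,6): W, (5,2): L, (3,4): W

Positions with no move are L. A position that does have a move is losing for the player to move precisely when every available move leads to a winning position for the opponent. Fill in the labels:
No move ever increases a pile, so every position that can arise here has a ≤ 5 and b ≤ 6; it is enough to label the cells with 0 ≤ a ≤ 5 and 0 ≤ b ≤ 6.
Every move lowers a or b (never raises either), so fill the grid row by row in increasing a, and left to right within a row: each cell's successors are then already labelled.
      b=0  b=1  b=2  b=3  b=4  b=5  b=6
a=0:    L    L    W    W    W    W    W
a=1:    L    L    W    W    W    W    W
a=2:    L    L    W    W    W    W    W
a=3:    L    L    W    W    W    W    W
a=4:    W    W    L    L    W    W    W
a=5:    W    W    L    L    W    W    W
Cells with no legal move (terminal, hence L): (0,0), (0,1), (1,0), (1,1), (2,0), (2,1), (3,0), (3,1).
The remaining L cells, each justified by listing all of its moves:
(4,2): →(0,2)(W), (4,0)(W) — all W, so L
(4,3): →(0,3)(W), (4,1)(W), (4,0)(W) — all W, so L
(5,2): →(1,2)(W), (5,0)(W) — all W, so L
(5,3): →(1,3)(W), (5,1)(W), (5,0)(W) — all W, so L
Every other cell has at least one move into one of the L cells above, so it is W.
(5,6): the move to (5,3) reaches an L cell, so W
(5,2): one of the L cells justified above, so L
(3,4): the move to (3,1) reaches an L cell, so W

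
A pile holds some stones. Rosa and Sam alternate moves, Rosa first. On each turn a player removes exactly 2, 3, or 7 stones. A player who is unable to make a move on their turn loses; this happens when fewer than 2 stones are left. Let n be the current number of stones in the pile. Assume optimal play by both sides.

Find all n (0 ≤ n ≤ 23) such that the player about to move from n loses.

0, 1, 5, 6, 10, 11, 15, 16, 20, 21

Label each position W (a win for the player to move) or L (a loss). A position with no legal move is L; any other position is W exactly when some move reaches an L, and L when every move reaches a W.
n=0: no move → L
n=1: no move → L
n=2: →0(L), so W
n=3: →1(L), so W
n=4: →1(L), so W
n=5: →3(W), 2(W) — all W, so L
n=6: →4(W), 3(W) — all W, so L
n=7: →5(L), so W
n=8: →6(L), so W
n=9: →6(L), so W
n=10: →8(W), 7(W), 3(W) — all W, so L
n=11: →9(W), 8(W), 4(W) — all W, so L
n=12: →10(L), so W
n=13: →11(L), so W
n=14: →11(L), so W
n=15: →13(W), 12(W), 8(W) — all W, so L
n=16: →14(W), 13(W), 9(W) — all W, so L
n=17: →15(L), so W
n=18: →16(L), so W
n=19: →16(L), so W
n=20: →18(W), 17(W), 13(W) — all W, so L
n=21: →19(W), 18(W), 14(W) — all W, so L
n=22: →20(L), so W
n=23: →21(L), so W
The losing starting values of n are exactly the entries labelled L in this table (10 of them).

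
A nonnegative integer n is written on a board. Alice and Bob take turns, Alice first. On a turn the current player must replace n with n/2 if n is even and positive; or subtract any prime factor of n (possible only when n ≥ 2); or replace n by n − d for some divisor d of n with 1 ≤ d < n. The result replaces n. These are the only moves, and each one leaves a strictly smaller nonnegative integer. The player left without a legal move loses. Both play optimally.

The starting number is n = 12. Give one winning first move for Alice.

Build the W/L table. Terminal = L. A non-terminal position is W if it has a move to some L; otherwise it is L.
n=0: no move → L
n=1: no move → L
n=2: W (go to 0, an L position)
n=3: W (go to 0, an L position)
n=4: L (options 2(W), 3(W) are all W)
n=5: W (go to 0, an L position)
n=6: W (go to 4, an L position)
n=7: W (go to 0, an L position)
n=8: W (go to 4, an L position)
n=9: L (options 6(W), 8(W) are all W)
n=10: W (go to 9, an L position)
n=11: W (go to 0, an L position)
n=12: W (go to 9, an L position)
From 12, the L positions reachable in one move are: 9.

Move to 9.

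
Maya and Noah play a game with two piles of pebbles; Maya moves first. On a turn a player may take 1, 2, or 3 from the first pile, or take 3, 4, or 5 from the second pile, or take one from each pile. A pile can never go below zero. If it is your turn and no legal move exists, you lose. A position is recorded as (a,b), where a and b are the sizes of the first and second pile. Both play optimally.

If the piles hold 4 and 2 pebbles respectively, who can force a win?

Noah wins.

Build the W/L table. Terminal = L. A non-terminal position is W if it has a move to some L; otherwise it is L.
No move ever increases a pile, so every position that can arise here has a ≤ 4 and b ≤ 2; it is enough to label the cells with 0 ≤ a ≤ 4 and 0 ≤ b ≤ 2.
Every move lowers a or b (never raises either), so fill the grid row by row in increasing a, and left to right within a row: each cell's successors are then already labelled.
      b=0  b=1  b=2
a=0:    L    L    L
a=1:    W    W    W
a=2:    W    W    W
a=3:    W    W    W
a=4:    L    L    L
Cells with no legal move (terminal, hence L): (0,0), (0,1), (0,2).
The remaining L cells, each justified by listing all of its moves:
(4,0): →(3,0)(W), (2,0)(W), (1,0)(W) — all W, so L
(4,1): →(3,1)(W), (2,1)(W), (1,1)(W), (3,0)(W) — all W, so L
(4,2): →(3,2)(W), (2,2)(W), (1,2)(W), (3,1)(W) — all W, so L
Every other cell has at least one move into one of the L cells above, so it is W.
Every move from (4,2) reaches a W position, so the mover loses.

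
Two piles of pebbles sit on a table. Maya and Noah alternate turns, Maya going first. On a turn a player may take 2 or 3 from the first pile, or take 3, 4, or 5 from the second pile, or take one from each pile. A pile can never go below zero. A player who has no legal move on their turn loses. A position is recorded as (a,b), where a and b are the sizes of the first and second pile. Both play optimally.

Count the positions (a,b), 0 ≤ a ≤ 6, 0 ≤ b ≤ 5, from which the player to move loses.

13

Compute win/loss labels from the base case upward. A position with no move is L. Any other position is W if it can reach an L in one move, else L.
Every move lowers a or b (never raises either), so fill the grid row by row in increasing a, and left to right within a row: each cell's successors are then already labelled.
      b=0  b=1  b=2  b=3  b=4  b=5
a=0:    L    L    L    W    W    W
a=1:    L    W    W    W    W    W
a=2:    W    W    W    L    L    L
a=3:    W    W    W    L    W    W
a=4:    W    L    L    W    W    W
a=5:    L    L    W    W    W    W
a=6:    L    W    W    W    W    W
Cells with no legal move (terminal, hence L): (0,0), (0,1), (0,2), (1,0).
The remaining L cells, each justified by listing all of its moves:
(2,3): L (options (0,3)(W), (2,0)(W), (1,2)(W) are all W)
(2,4): L (options (0,4)(W), (2,1)(W), (2,0)(W), (1,3)(W) are all W)
(2,5): L (options (0,5)(W), (2,2)(W), (2,1)(W), (2,0)(W), (1,4)(W) are all W)
(3,3): L (options (1,3)(W), (0,3)(W), (3,0)(W), (2,2)(W) are all W)
(4,1): L (options (2,1)(W), (1,1)(W), (3,0)(W) are all W)
(4,2): L (options (2,2)(W), (1,2)(W), (3,1)(W) are all W)
(5,0): L (options (3,0)(W), (2,0)(W) are all W)
(5,1): L (options (3,1)(W), (2,1)(W), (4,0)(W) are all W)
(6,0): L (options (4,0)(W), (3,0)(W) are all W)
Every other cell has at least one move into one of the L cells above, so it is W.
L cells per row: a=0: 3, a=1: 1, a=2: 3, a=3: 1, a=4: 2, a=5: 2, a=6: 1; total 13.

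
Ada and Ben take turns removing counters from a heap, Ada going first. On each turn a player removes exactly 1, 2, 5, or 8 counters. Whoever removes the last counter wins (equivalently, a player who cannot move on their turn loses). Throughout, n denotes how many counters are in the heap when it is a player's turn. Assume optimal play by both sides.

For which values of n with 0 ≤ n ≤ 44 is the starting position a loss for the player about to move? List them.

Label each position W (a win for the player to move) or L (a loss). A position with no legal move is L; any other position is W exactly when some move reaches an L, and L when every move reaches a W.
n=0: no move → L
n=1: →0(L), so W
n=2: →0(L), so W
n=3: →2(W), 1(W) — all W, so L
n=4: →3(L), so W
n=5: →3(L), so W
n=6: →5(W), 4(W), 1(W) — all W, so L
n=7: →6(L), so W
n=8: →6(L), so W
n=9: →8(W), 7(W), 4(W), 1(W) — all W, so L
n=10: →9(L), so W
n=11: →9(L), so W
n=12: →11(W), 10(W), 7(W), 4(W) — all W, so L
n=13: →12(L), so W
n=14: →12(L), so W
n=15: →14(W), 13(W), 10(W), 7(W) — all W, so L
n=16: →15(L), so W
n=17: →15(L), so W
n=18: →17(W), 16(W), 13(W), 10(W) — all W, so L
n=19: →18(L), so W
n=20: →18(L), so W
n=21: →20(W), 19(W), 16(W), 13(W) — all W, so L
n=22: →21(L), so W
n=23: →21(L), so W
n=24: →23(W), 22(W), 19(W), 16(W) — all W, so L
n=25: →24(L), so W
n=26: →24(L), so W
n=27: →26(W), 25(W), 22(W), 19(W) — all W, so L
n=28: →27(L), so W
n=29: →27(L), so W
n=30: →29(W), 28(W), 25(W), 22(W) — all W, so L
n=31: →30(L), so W
n=32: →30(L), so W
n=33: →32(W), 31(W), 28(W), 25(W) — all W, so L
n=34: →33(L), so W
n=35: →33(L), so W
n=36: →35(W), 34(W), 31(W), 28(W) — all W, so L
n=37: →36(L), so W
n=38: →36(L), so W
n=39: →38(W), 37(W), 34(W), 31(W) — all W, so L
n=40: →39(L), so W
n=41: →39(L), so W
n=42: →41(W), 40(W), 37(W), 34(W) — all W, so L
n=43: →42(L), so W
n=44: →42(L), so W
Reading off the rows marked L gives the requested list; there are 15 such values of n.

0, 3, 6, 9, 12, 15, 18, 21, 24, 27, 30, 33, 36, 39, 42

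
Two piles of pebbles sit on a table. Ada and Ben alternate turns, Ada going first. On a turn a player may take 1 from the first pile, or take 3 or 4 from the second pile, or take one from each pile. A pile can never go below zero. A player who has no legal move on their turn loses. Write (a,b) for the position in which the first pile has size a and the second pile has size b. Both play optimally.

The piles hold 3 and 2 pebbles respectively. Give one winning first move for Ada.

Classify positions by backward induction: terminal positions (no move available) are L. From any other position, the mover wins iff some move reaches an L.
No move ever increases a pile, so every position that can arise here has a ≤ 3 and b ≤ 2; it is enough to label the cells with 0 ≤ a ≤ 3 and 0 ≤ b ≤ 2.
Every move lowers a or b (never raises either), so fill the grid row by row in increasing a, and left to right within a row: each cell's successors are then already labelled.
      b=0  b=1  b=2
a=0:    L    L    L
a=1:    W    W    W
a=2:    L    L    L
a=3:    W    W    W
Cells with no legal move (terminal, hence L): (0,0), (0,1), (0,2).
The remaining L cells, each justified by listing all of its moves:
(2,0): →(1,0)(W) only, which is W, so L
(2,1): →(1,1)(W), (1,0)(W) — all W, so L
(2,2): →(1,2)(W), (1,1)(W) — all W, so L
Every other cell has at least one move into one of the L cells above, so it is W.
From (3,2), the L positions reachable in one move are: (2,2), (2,1). Any move reaching one of these is winning.

Move to (2,2).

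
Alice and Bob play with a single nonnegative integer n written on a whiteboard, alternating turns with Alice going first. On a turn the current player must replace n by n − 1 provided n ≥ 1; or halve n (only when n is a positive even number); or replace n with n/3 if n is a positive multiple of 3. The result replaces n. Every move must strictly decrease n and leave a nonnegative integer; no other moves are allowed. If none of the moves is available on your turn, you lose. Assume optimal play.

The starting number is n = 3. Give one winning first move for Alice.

Compute win/loss labels from the base case upward. A position with no move is L. Any other position is W if it can reach an L in one move, else L.
n=0: no move → L
n=1: →0(L), so W
n=2: →1(W) only, which is W, so L
n=3: →2(L), so W
From 3, the L positions reachable in one move are: 2.

Move to 2.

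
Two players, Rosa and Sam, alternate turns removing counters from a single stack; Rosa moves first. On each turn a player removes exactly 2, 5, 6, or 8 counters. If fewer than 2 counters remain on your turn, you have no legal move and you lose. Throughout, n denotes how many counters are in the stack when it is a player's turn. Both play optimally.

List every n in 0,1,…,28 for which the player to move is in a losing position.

0, 1, 4, 11, 14, 15, 18, 25, 28

Positions with no move are L. A position that does have a move is losing for the player to move precisely when every available move leads to a winning position for the opponent. Fill in the labels:
n=0: no move → L
n=1: no move → L
n=2: can move to 0, which is L ⇒ W
n=3: can move to 1, which is L ⇒ W
n=4: the only move is to 2(W), a W ⇒ L
n=5: can move to 0, which is L ⇒ W
n=6: can move to 4, which is L ⇒ W
n=7: can move to 1, which is L ⇒ W
n=8: can move to 0, which is L ⇒ W
n=9: can move to 4, which is L ⇒ W
n=10: can move to 4, which is L ⇒ W
n=11: moves to 9(W), 6(W), 5(W), 3(W); every one is W ⇒ L
n=12: can move to 4, which is L ⇒ W
n=13: can move to 11, which is L ⇒ W
n=14: moves to 12(W), 9(W), 8(W), 6(W); every one is W ⇒ L
n=15: moves to 13(W), 10(W), 9(W), 7(W); every one is W ⇒ L
n=16: can move to 14, which is L ⇒ W
n=17: can move to 15, which is L ⇒ W
n=18: moves to 16(W), 13(W), 12(W), 10(W); every one is W ⇒ L
n=19: can move to 14, which is L ⇒ W
n=20: can move to 18, which is L ⇒ W
n=21: can move to 15, which is L ⇒ W
n=22: can move to 14, which is L ⇒ W
n=23: can move to 18, which is L ⇒ W
n=24: can move to 18, which is L ⇒ W
n=25: moves to 23(W), 20(W), 19(W), 17(W); every one is W ⇒ L
n=26: can move to 18, which is L ⇒ W
n=27: can move to 25, which is L ⇒ W
n=28: moves to 26(W), 23(W), 22(W), 20(W); every one is W ⇒ L
Reading off the rows marked L gives the requested list; there are 9 such values of n.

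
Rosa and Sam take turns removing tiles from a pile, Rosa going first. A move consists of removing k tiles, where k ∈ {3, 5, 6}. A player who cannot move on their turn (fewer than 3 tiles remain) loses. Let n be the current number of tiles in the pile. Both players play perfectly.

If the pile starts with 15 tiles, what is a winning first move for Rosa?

Remove 5, leaving 10.

Use the standard recursion: the mover loses at a terminal position; elsewhere, the mover wins exactly when some move hands the opponent an L position.
n=0: no move → L
n=1: no move → L
n=2: no move → L
n=3: reaches L-position 0 → W
n=4: reaches L-position 1 → W
n=5: reaches L-position 2 → W
n=6: reaches L-position 1 → W
n=7: reaches L-position 2 → W
n=8: reaches L-position 2 → W
n=9: only reaches 6(W), 4(W), 3(W), all W → L
n=10: only reaches 7(W), 5(W), 4(W), all W → L
n=11: only reaches 8(W), 6(W), 5(W), all W → L
n=12: reaches L-position 9 → W
n=13: reaches L-position 10 → W
n=14: reaches L-position 11 → W
n=15: reaches L-position 10 → W
From 15, the L positions reachable in one move are: 10, 9. Any move reaching one of these is winning.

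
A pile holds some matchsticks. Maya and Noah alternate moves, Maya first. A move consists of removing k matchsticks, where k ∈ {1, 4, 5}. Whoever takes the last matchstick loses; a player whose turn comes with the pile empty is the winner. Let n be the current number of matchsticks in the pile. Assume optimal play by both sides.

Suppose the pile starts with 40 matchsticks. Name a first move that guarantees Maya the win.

Build the W/L table. Terminal = W. A non-terminal position is W if it has a move to some L; otherwise it is L.
n=0: no move; the opponent has just taken the last matchstick and therefore loses → W
n=1: only reaches 0(W), which is W → L
n=2: reaches L-position 1 → W
n=3: only reaches 2(W), which is W → L
n=4: reaches L-position 3 → W
n=5: reaches L-position 1 → W
n=6: reaches L-position 1 → W
n=7: reaches L-position 3 → W
n=8: reaches L-position 3 → W
n=9: only reaches 8(W), 5(W), 4(W), all W → L
n=10: reaches L-position 9 → W
n=11: only reaches 10(W), 7(W), 6(W), all W → L
n=12: reaches L-position 11 → W
n=13: reaches L-position 9 → W
n=14: reaches L-position 9 → W
n=15: reaches L-position 11 → W
n=16: reaches L-position 11 → W
n=17: only reaches 16(W), 13(W), 12(W), all W → L
n=18: reaches L-position 17 → W
n=19: only reaches 18(W), 15(W), 14(W), all W → L
n=20: reaches L-position 19 → W
n=21: reaches L-position 17 → W
n=22: reaches L-position 17 → W
n=23: reaches L-position 19 → W
n=24: reaches L-position 19 → W
n=25: only reaches 24(W), 21(W), 20(W), all W → L
n=26: reaches L-position 25 → W
n=27: only reaches 26(W), 23(W), 22(W), all W → L
n=28: reaches L-position 27 → W
n=29: reaches L-position 25 → W
n=30: reaches L-position 25 → W
n=31: reaches L-position 27 → W
n=32: reaches L-position 27 → W
n=33: only reaches 32(W), 29(W), 28(W), all W → L
n=34: reaches L-position 33 → W
n=35: only reaches 34(W), 31(W), 30(W), all W → L
n=36: reaches L-position 35 → W
n=37: reaches L-position 33 → W
n=38: reaches L-position 33 → W
n=39: reaches L-position 35 → W
n=40: reaches L-position 35 → W
From 40, the L positions reachable in one move are: 35.

Remove 5, leaving 35.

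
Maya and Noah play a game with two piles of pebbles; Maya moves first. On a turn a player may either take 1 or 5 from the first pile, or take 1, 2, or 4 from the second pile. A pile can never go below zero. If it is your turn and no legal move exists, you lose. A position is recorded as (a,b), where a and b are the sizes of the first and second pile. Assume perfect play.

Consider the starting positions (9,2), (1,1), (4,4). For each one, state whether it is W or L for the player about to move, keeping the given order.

Label each position W (a win for the player to move) or L (a loss). A position with no legal move is L; any other position is W exactly when some move reaches an L, and L when every move reaches a W.
No move ever increases a pile, so every position that can arise here has a ≤ 9 and b ≤ 4; it is enough to label the cells with 0 ≤ a ≤ 9 and 0 ≤ b ≤ 4.
Every move lowers a or b (never raises either), so fill the grid row by row in increasing a, and left to right within a row: each cell's successors are then already labelled.
      b=0  b=1  b=2  b=3  b=4
a=0:    L    W    W    L    W
a=1:    W    L    W    W    L
a=2:    L    W    W    L    W
a=3:    W    L    W    W    L
a=4:    L    W    W    L    W
a=5:    W    L    W    W    L
a=6:    L    W    W    L    W
a=7:    W    L    W    W    L
a=8:    L    W    W    L    W
a=9:    W    L    W    W    L
Cells with no legal move (terminal, hence L): (0,0).
The remaining L cells, each justified by listing all of its moves:
(0,3): only reaches (0,2)(W), (0,1)(W), all W → L
(1,1): only reaches (0,1)(W), (1,0)(W), all W → L
(1,4): only reaches (0,4)(W), (1,3)(W), (1,2)(W), (1,0)(W), all W → L
(2,0): only reaches (1,0)(W), which is W → L
(2,3): only reaches (1,3)(W), (2,2)(W), (2,1)(W), all W → L
(3,1): only reaches (2,1)(W), (3,0)(W), all W → L
(3,4): only reaches (2,4)(W), (3,3)(W), (3,2)(W), (3,0)(W), all W → L
(4,0): only reaches (3,0)(W), which is W → L
(4,3): only reaches (3,3)(W), (4,2)(W), (4,1)(W), all W → L
(5,1): only reaches (4,1)(W), (0,1)(W), (5,0)(W), all W → L
(5,4): only reaches (4,4)(W), (0,4)(W), (5,3)(W), (5,2)(W), (5,0)(W), all W → L
(6,0): only reaches (5,0)(W), (1,0)(W), all W → L
(6,3): only reaches (5,3)(W), (1,3)(W), (6,2)(W), (6,1)(W), all W → L
(7,1): only reaches (6,1)(W), (2,1)(W), (7,0)(W), all W → L
(7,4): only reaches (6,4)(W), (2,4)(W), (7,3)(W), (7,2)(W), (7,0)(W), all W → L
(8,0): only reaches (7,0)(W), (3,0)(W), all W → L
(8,3): only reaches (7,3)(W), (3,3)(W), (8,2)(W), (8,1)(W), all W → L
(9,1): only reaches (8,1)(W), (4,1)(W), (9,0)(W), all W → L
(9,4): only reaches (8,4)(W), (4,4)(W), (9,3)(W), (9,2)(W), (9,0)(W), all W → L
Every other cell has at least one move into one of the L cells above, so it is W.
(9,2): the move to (9,1) reaches an L cell, so W
(1,1): one of the L cells justified above, so L
(4,4): the move to (3,4) reaches an L cell, so W

(9,2): W, (1,1): L, (4,4): W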